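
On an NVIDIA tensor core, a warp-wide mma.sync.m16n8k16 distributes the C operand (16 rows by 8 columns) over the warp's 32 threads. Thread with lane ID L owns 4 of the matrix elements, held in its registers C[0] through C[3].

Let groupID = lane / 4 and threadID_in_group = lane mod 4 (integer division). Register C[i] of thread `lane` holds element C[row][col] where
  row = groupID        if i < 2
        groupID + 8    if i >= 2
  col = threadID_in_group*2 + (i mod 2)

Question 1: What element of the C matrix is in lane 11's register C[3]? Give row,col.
10,7

11: g=2,t=3
[3] (2+8,3*2+1) = (10,7)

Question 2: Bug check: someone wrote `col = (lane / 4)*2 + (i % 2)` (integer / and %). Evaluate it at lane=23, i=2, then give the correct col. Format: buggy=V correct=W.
buggy=10 correct=6

`(lane / 4)*2 + (i % 2)`[23,2]→10
23: G=5,T=3
[2] (5+8,3*2+0) = (13,6)
col: 10 vs 6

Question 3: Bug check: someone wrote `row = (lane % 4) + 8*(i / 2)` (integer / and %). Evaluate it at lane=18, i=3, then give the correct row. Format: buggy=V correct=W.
`(lane % 4) + 8*(i / 2)`[18,3]->10
L=18->g=18>>2=4, t=18&3=2
[3]->row 4+8=12  col 2·2+1=5
row: 10 vs 12

buggy=10 correct=12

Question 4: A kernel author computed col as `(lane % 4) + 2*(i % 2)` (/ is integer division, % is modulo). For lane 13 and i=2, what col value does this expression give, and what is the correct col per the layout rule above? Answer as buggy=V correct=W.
`(lane % 4) + 2*(i % 2)`[13,2]→1
lane 13: G=3 (13/4), T=1 (13%4)
i=2: r=3+8=11, c=1*2+0=2
col: 1 vs 2

buggy=1 correct=2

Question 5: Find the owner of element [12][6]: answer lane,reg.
19,2

r=12->g=4,rb=1  c=6->t=3,b0=0
L=4*4+3=19  i=1*2+0=2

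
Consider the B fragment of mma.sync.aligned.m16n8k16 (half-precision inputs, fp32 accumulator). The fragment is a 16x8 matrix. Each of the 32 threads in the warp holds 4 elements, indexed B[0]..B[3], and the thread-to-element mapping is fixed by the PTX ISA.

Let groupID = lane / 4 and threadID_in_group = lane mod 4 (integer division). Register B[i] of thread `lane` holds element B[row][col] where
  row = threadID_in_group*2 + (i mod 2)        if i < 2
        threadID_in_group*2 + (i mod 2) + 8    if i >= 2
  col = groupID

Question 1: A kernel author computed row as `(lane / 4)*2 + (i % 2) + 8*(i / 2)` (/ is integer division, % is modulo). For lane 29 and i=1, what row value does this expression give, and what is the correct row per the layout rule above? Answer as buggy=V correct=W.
`(lane / 4)*2 + (i % 2) + 8*(i / 2)`[29,1]⇒15
29: gr=7,th=1
[1] (1*2+1+0,7) = (3,7)
row: 15 vs 3

buggy=15 correct=3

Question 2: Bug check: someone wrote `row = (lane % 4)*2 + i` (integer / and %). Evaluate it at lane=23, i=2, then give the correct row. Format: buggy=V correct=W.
buggy=8 correct=14

`(lane % 4)*2 + i`[23,2]⇒8
lane 23⇒23/4=5, 23 mod 4=3
i=2  r:2·3+0+8⇒14  c:5
row: 8 vs 14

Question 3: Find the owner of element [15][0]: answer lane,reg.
c: 0->gid=0  r: 15->r8=1,tid=3,i&1=1
L=0*4+3=3  i=1*2+1=3

3,3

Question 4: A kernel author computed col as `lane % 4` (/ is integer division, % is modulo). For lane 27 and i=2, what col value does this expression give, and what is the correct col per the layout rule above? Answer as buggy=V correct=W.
`lane % 4`[27,2]->3
lane 27: g=6 (27/4), t=3 (27%4)
i=2: r=3*2+0+8=14, c=g=6
col: 3 vs 6

buggy=3 correct=6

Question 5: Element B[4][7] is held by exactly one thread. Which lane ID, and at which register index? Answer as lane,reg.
c:7=>grp=7  r:4=>rB=0,tig=2,lo=0
L=7*4+2=30  i=0*2+0=0

30,0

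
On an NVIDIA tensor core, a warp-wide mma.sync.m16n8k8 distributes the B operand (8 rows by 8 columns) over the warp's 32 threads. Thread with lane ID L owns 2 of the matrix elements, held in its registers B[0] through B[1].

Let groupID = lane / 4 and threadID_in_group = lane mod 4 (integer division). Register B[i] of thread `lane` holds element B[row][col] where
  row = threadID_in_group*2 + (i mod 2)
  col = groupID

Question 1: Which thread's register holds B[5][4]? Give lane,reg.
18,1

c=4->g=4  r=5->t=2,b0=1
L=4*4+2=18  i=1=1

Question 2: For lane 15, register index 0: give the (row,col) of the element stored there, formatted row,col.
15: gid=3,tid=3
[0] (3*2+0,3) = (6,3)

6,3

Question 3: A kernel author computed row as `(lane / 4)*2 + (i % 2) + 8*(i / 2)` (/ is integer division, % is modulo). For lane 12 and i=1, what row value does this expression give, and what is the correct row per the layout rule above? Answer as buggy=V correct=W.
`(lane / 4)*2 + (i % 2) + 8*(i / 2)`[12,1]→7
L=12→G=12>>2=3, T=12&3=0
[1]→row 0·2+1=1  col G=3
row: 7 vs 1

buggy=7 correct=1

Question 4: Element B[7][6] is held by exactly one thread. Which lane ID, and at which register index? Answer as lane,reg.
27,1

c: 6->gid=6  r: 7->tid=3,i&1=1
L=6*4+3=27  i=1=1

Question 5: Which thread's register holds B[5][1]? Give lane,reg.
6,1

c=1→G=1  r=5→T=2,p=1
L=1*4+2=6  i=1=1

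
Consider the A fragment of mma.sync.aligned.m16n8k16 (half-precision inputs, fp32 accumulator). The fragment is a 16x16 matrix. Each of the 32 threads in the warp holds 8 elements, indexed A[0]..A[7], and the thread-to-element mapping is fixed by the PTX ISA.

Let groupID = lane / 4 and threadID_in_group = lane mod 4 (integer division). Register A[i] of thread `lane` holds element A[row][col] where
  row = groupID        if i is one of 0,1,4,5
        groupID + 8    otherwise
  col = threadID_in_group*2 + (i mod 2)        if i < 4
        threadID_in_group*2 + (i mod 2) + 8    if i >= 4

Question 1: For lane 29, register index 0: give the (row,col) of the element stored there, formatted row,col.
lane 29->29/4=7, 29 mod 4=1
i=0  r:7+0->7  c:2·1+0+0->2

7,2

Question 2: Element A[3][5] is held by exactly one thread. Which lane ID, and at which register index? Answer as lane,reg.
14,1

r=3->g=3,rb=0  c=5->cb=0,t=2,b0=1
L=3*4+2=14  i=0*4+0*2+1=1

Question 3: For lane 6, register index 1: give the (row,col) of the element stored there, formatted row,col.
lane 6=>6/4=1, 6 mod 4=2
i=1  r:1+0=>1  c:2·2+1+0=>5

1,5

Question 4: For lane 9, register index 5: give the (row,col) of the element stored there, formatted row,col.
L=9=>grp=9>>2=2, tig=9&3=1
[5]=>row 2+0=2  col 1·2+1+8=11

2,11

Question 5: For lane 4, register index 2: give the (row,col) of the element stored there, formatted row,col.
lane 4: G=1 (4/4), T=0 (4%4)
i=2: r=1+8=9, c=0*2+0+0=0

9,0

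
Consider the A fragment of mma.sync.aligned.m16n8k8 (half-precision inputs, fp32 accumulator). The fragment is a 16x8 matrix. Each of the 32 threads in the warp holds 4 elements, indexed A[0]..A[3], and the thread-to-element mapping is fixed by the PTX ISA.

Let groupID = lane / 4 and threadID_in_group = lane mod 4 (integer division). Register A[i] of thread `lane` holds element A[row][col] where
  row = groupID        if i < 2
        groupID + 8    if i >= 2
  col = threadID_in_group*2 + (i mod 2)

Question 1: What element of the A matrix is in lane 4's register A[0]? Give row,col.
1,0

lane 4: G=1 (4/4), T=0 (4%4)
i=0: r=1+0=1, c=0*2+0=0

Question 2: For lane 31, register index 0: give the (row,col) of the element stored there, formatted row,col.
31: grp=7,tig=3
[0] (7+0,3*2+0) = (7,6)

7,6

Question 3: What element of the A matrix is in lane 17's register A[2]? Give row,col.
12,2

lane 17→17/4=4, 17 mod 4=1
i=2  r:4+8→12  c:2·1+0→2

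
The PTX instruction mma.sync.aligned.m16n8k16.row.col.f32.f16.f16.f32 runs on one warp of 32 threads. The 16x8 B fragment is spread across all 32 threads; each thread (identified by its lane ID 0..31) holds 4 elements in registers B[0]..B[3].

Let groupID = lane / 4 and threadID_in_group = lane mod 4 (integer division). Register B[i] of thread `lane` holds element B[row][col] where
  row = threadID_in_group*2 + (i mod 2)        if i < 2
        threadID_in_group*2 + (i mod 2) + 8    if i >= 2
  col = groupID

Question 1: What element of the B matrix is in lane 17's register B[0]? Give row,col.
2,4

L=17=>grp=17>>2=4, tig=17&3=1
[0]=>row 1·2+0+0=2  col grp=4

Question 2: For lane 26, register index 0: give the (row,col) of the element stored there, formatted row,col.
4,6

lane 26⇒26/4=6, 26 mod 4=2
i=0  r:2·2+0+0⇒4  c:6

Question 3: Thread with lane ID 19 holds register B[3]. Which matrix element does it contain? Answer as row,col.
15,4

lane 19→19/4=4, 19 mod 4=3
i=3  r:2·3+1+8→15  c:4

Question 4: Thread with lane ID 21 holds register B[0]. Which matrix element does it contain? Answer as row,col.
lane 21: gid=5 (21/4), tid=1 (21%4)
i=0: r=1*2+0+0=2, c=gid=5

2,5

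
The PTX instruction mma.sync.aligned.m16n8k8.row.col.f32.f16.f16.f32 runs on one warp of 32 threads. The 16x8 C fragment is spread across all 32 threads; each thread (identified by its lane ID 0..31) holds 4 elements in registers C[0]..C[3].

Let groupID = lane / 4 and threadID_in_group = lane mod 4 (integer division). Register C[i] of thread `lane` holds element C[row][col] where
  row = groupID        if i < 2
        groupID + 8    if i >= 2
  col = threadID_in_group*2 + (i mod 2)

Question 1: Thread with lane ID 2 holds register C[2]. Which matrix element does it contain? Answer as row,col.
2: grp=0,tig=2
[2] (0+8,2*2+0) = (8,4)

8,4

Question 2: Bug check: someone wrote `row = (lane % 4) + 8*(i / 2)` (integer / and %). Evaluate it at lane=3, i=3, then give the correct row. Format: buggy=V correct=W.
`(lane % 4) + 8*(i / 2)`[3,3]=>11
lane 3=>3/4=0, 3 mod 4=3
i=3  r:0+8=>8  c:2·3+1=>7
row: 11 vs 8

buggy=11 correct=8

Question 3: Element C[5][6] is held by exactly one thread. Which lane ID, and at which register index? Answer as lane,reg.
r=5->g=5,rb=0  c=6->t=3,b0=0
L=5*4+3=23  i=0*2+0=0

23,0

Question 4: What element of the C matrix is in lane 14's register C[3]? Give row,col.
11,5

lane 14=>14/4=3, 14 mod 4=2
i=3  r:3+8=>11  c:2·2+1=>5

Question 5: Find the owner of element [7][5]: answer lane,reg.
r: 7->gid=7,r8=0  c: 5->tid=2,i&1=1
L=7*4+2=30  i=0*2+1=1

30,1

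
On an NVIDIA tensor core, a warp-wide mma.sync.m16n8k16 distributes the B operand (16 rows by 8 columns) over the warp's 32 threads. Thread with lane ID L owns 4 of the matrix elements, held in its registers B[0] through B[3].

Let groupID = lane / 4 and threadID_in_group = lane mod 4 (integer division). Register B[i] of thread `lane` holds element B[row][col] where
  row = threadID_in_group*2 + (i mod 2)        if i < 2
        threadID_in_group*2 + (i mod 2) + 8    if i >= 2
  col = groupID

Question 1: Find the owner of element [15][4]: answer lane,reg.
c=4⇒gr=4  r=15⇒Rb=1,th=3,odd=1
L=4*4+3=19  i=1*2+1=3

19,3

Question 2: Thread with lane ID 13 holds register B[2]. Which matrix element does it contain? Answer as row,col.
10,3

13: G=3,T=1
[2] (1*2+0+8,3) = (10,3)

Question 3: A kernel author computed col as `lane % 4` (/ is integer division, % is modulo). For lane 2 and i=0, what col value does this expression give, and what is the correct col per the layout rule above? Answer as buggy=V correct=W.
buggy=2 correct=0

`lane % 4`[2,0]->2
2: gid=0,tid=2
[0] (2*2+0+0,0) = (4,0)
col: 2 vs 0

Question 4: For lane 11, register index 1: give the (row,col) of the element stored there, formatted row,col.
7,2

11: G=2,T=3
[1] (3*2+1+0,2) = (7,2)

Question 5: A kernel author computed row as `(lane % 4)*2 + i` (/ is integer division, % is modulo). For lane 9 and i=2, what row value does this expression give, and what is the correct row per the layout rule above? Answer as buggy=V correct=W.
buggy=4 correct=10

`(lane % 4)*2 + i`[9,2]=>4
9: grp=2,tig=1
[2] (1*2+0+8,2) = (10,2)
row: 4 vs 10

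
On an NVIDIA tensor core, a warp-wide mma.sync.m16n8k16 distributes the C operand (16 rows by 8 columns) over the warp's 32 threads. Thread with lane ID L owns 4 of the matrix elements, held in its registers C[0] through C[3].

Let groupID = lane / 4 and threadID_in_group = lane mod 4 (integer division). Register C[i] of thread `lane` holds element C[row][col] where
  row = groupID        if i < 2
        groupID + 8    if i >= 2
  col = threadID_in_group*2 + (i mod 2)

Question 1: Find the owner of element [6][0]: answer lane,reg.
24,0

r=6->g=6,rb=0  c=0->t=0,b0=0
L=6*4+0=24  i=0*2+0=0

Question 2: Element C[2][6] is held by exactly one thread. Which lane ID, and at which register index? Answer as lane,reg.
r:2=>grp=2,rB=0  c:6=>tig=3,lo=0
L=2*4+3=11  i=0*2+0=0

11,0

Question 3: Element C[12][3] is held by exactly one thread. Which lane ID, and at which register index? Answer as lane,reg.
r:12=>grp=4,rB=1  c:3=>tig=1,lo=1
L=4*4+1=17  i=1*2+1=3

17,3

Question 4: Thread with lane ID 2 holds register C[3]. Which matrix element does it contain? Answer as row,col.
8,5

lane 2: G=0 (2/4), T=2 (2%4)
i=3: r=0+8=8, c=2*2+1=5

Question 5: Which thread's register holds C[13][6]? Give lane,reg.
23,2

r=13⇒gr=5,Rb=1  c=6⇒th=3,odd=0
L=5*4+3=23  i=1*2+0=2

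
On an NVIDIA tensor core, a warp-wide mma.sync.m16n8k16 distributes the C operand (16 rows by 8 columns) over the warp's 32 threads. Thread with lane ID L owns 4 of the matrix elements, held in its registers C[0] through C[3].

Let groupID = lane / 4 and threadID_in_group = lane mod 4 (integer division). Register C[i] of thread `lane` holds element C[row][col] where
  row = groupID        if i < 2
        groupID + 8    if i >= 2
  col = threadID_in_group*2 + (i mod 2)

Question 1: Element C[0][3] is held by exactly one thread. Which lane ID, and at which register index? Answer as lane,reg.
r:0=>grp=0,rB=0  c:3=>tig=1,lo=1
L=0*4+1=1  i=0*2+1=1

1,1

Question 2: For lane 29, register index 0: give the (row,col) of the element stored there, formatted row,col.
29: gr=7,th=1
[0] (7+0,1*2+0) = (7,2)

7,2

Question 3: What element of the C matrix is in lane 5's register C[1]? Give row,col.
5: gid=1,tid=1
[1] (1+0,1*2+1) = (1,3)

1,3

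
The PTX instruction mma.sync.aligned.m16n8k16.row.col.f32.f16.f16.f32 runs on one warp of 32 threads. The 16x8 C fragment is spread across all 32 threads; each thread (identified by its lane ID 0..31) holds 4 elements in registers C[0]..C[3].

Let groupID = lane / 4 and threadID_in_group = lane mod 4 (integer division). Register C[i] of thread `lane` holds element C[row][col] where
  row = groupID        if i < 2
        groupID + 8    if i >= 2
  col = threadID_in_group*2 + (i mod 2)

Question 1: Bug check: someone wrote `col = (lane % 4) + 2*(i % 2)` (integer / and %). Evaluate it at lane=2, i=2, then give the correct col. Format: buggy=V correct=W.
`(lane % 4) + 2*(i % 2)`[2,2]→2
lane 2→2/4=0, 2 mod 4=2
i=2  r:0+8→8  c:2·2+0→4
col: 2 vs 4

buggy=2 correct=4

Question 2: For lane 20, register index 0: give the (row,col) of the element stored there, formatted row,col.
L=20→G=20>>2=5, T=20&3=0
[0]→row 5+0=5  col 0·2+0=0

5,0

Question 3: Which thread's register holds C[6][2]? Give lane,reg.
25,0

r:6=>grp=6,rB=0  c:2=>tig=1,lo=0
L=6*4+1=25  i=0*2+0=0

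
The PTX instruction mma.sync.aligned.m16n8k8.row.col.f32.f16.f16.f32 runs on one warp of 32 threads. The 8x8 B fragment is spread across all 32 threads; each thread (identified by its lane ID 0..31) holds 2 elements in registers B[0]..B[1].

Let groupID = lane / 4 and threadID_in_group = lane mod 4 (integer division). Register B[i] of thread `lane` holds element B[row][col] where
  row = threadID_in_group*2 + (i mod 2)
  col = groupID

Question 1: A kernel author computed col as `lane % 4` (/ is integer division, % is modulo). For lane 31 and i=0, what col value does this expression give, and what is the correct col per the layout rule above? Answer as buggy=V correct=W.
buggy=3 correct=7

`lane % 4`[31,0]->3
L=31->g=31>>2=7, t=31&3=3
[0]->row 3·2+0=6  col g=7
col: 3 vs 7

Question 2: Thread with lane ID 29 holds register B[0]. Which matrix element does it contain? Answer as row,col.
2,7

L=29->gid=29>>2=7, tid=29&3=1
[0]->row 1·2+0=2  col gid=7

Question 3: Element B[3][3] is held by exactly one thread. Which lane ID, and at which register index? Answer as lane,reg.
13,1

c:3=>grp=3  r:3=>tig=1,lo=1
L=3*4+1=13  i=1=1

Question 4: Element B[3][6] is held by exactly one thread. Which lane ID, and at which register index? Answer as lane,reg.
25,1

c=6→G=6  r=3→T=1,p=1
L=6*4+1=25  i=1=1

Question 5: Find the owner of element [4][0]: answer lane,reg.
2,0

c: 0->gid=0  r: 4->tid=2,i&1=0
L=0*4+2=2  i=0=0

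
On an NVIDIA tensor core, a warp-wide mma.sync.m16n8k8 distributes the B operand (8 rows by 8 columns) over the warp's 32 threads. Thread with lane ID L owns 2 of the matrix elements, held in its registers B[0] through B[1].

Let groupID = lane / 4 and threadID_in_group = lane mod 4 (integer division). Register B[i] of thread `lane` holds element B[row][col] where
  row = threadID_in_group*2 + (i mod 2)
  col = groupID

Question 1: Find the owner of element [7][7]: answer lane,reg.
c=7⇒gr=7  r=7⇒th=3,odd=1
L=7*4+3=31  i=1=1

31,1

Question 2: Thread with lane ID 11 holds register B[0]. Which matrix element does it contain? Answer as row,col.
lane 11->11/4=2, 11 mod 4=3
i=0  r:2·3+0->6  c:2

6,2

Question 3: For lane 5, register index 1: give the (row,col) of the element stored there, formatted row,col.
L=5⇒gr=5>>2=1, th=5&3=1
[1]⇒row 1·2+1=3  col gr=1

3,1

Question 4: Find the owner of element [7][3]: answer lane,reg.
c=3⇒gr=3  r=7⇒th=3,odd=1
L=3*4+3=15  i=1=1

15,1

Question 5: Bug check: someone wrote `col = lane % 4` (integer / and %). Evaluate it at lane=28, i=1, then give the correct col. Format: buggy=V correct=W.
`lane % 4`[28,1]->0
lane 28: g=7 (28/4), t=0 (28%4)
i=1: r=0*2+1=1, c=g=7
col: 0 vs 7

buggy=0 correct=7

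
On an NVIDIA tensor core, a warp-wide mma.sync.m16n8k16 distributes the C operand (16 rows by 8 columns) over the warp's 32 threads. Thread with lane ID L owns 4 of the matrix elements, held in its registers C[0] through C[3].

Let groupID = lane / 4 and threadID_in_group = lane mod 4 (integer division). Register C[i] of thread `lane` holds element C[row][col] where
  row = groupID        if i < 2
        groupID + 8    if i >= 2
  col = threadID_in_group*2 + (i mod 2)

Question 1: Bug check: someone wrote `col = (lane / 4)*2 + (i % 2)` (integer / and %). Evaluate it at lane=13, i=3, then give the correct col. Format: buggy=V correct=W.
buggy=7 correct=3

`(lane / 4)*2 + (i % 2)`[13,3]=>7
lane 13: grp=3 (13/4), tig=1 (13%4)
i=3: r=3+8=11, c=1*2+1=3
col: 7 vs 3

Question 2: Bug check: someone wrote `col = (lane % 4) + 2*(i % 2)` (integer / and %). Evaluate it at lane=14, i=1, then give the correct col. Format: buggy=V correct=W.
`(lane % 4) + 2*(i % 2)`[14,1]->4
L=14->g=14>>2=3, t=14&3=2
[1]->row 3+0=3  col 2·2+1=5
col: 4 vs 5

buggy=4 correct=5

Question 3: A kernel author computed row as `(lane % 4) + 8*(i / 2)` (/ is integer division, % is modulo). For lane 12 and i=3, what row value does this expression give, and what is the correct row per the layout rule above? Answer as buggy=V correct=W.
buggy=8 correct=11

`(lane % 4) + 8*(i / 2)`[12,3]→8
12: G=3,T=0
[3] (3+8,0*2+1) = (11,1)
row: 8 vs 11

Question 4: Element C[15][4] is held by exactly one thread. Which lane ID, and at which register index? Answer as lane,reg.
30,2

r=15→G=7,rhi=1  c=4→T=2,p=0
L=7*4+2=30  i=1*2+0=2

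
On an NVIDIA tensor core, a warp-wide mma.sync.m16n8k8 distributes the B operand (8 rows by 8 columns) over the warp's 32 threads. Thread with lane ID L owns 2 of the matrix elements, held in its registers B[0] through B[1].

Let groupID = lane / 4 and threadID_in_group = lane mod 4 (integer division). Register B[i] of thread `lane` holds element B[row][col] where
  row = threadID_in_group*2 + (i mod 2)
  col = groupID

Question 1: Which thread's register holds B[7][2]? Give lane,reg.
c: 2->gid=2  r: 7->tid=3,i&1=1
L=2*4+3=11  i=1=1

11,1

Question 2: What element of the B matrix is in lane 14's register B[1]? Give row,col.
5,3

L=14=>grp=14>>2=3, tig=14&3=2
[1]=>row 2·2+1=5  col grp=3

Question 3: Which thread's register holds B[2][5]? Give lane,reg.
21,0

c=5->g=5  r=2->t=1,b0=0
L=5*4+1=21  i=0=0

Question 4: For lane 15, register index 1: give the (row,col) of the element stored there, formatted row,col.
L=15->gid=15>>2=3, tid=15&3=3
[1]->row 3·2+1=7  col gid=3

7,3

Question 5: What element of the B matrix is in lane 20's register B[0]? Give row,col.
0,5

lane 20->20/4=5, 20 mod 4=0
i=0  r:2·0+0->0  c:5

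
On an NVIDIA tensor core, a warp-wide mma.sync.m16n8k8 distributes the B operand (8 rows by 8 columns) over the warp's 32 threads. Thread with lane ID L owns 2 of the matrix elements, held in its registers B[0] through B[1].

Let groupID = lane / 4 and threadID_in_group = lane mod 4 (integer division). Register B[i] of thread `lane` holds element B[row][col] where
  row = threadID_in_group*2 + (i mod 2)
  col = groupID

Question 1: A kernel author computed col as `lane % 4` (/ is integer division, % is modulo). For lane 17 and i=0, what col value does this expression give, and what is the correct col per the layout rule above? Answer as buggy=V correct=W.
buggy=1 correct=4

`lane % 4`[17,0]=>1
lane 17: grp=4 (17/4), tig=1 (17%4)
i=0: r=1*2+0=2, c=grp=4
col: 1 vs 4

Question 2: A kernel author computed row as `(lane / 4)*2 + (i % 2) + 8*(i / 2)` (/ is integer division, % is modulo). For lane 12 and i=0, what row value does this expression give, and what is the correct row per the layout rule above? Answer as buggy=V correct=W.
`(lane / 4)*2 + (i % 2) + 8*(i / 2)`[12,0]=>6
lane 12=>12/4=3, 12 mod 4=0
i=0  r:2·0+0=>0  c:3
row: 6 vs 0

buggy=6 correct=0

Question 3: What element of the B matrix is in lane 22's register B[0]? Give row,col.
lane 22=>22/4=5, 22 mod 4=2
i=0  r:2·2+0=>4  c:5

4,5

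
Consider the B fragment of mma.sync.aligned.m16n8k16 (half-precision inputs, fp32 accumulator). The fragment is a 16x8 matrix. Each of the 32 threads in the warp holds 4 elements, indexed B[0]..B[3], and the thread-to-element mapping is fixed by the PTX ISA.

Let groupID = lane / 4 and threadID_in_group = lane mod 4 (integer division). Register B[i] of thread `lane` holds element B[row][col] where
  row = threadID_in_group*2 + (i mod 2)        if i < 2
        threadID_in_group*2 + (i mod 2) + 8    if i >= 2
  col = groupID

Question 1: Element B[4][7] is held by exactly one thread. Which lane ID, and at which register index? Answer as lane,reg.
c:7=>grp=7  r:4=>rB=0,tig=2,lo=0
L=7*4+2=30  i=0*2+0=0

30,0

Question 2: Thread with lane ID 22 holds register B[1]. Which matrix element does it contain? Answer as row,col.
lane 22→22/4=5, 22 mod 4=2
i=1  r:2·2+1+0→5  c:5

5,5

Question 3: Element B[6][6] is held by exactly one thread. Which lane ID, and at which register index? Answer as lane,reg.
c=6→G=6  r=6→rhi=0,T=3,p=0
L=6*4+3=27  i=0*2+0=0

27,0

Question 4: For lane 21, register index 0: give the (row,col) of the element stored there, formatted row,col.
2,5

lane 21: g=5 (21/4), t=1 (21%4)
i=0: r=1*2+0+0=2, c=g=5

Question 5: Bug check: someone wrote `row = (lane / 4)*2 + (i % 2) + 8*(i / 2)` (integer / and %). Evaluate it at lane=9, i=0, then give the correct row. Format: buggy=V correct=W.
`(lane / 4)*2 + (i % 2) + 8*(i / 2)`[9,0]->4
lane 9: gid=2 (9/4), tid=1 (9%4)
i=0: r=1*2+0+0=2, c=gid=2
row: 4 vs 2

buggy=4 correct=2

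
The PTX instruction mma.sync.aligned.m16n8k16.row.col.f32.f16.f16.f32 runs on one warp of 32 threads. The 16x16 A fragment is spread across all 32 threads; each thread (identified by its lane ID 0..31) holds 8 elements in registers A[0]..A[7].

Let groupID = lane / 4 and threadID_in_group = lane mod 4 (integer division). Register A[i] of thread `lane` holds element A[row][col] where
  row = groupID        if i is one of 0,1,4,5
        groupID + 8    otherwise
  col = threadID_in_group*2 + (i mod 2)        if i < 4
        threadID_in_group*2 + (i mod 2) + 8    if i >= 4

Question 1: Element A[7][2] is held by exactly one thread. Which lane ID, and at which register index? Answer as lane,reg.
29,0

r:7=>grp=7,rB=0  c:2=>cB=0,tig=1,lo=0
L=7*4+1=29  i=0*4+0*2+0=0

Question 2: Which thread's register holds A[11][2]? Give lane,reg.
r=11⇒gr=3,Rb=1  c=2⇒Cb=0,th=1,odd=0
L=3*4+1=13  i=0*4+1*2+0=2

13,2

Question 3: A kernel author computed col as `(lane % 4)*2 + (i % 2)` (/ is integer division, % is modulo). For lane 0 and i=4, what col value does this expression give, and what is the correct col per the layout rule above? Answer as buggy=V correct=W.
`(lane % 4)*2 + (i % 2)`[0,4]->0
lane 0->0/4=0, 0 mod 4=0
i=4  r:0+0->0  c:2·0+0+8->8
col: 0 vs 8

buggy=0 correct=8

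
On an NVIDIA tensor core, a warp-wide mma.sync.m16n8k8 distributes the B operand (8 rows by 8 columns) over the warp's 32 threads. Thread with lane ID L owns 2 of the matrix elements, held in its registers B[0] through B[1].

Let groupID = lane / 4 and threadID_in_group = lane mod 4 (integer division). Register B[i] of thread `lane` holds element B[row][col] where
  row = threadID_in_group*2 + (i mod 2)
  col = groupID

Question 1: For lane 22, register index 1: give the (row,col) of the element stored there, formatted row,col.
5,5

L=22->gid=22>>2=5, tid=22&3=2
[1]->row 2·2+1=5  col gid=5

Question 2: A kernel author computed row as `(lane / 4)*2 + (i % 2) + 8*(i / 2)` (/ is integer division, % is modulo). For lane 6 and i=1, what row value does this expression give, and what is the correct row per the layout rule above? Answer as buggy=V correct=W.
`(lane / 4)*2 + (i % 2) + 8*(i / 2)`[6,1]->3
6: gid=1,tid=2
[1] (2*2+1,1) = (5,1)
row: 3 vs 5

buggy=3 correct=5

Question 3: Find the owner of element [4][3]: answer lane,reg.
c=3->g=3  r=4->t=2,b0=0
L=3*4+2=14  i=0=0

14,0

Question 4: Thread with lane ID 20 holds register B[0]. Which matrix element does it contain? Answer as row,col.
lane 20→20/4=5, 20 mod 4=0
i=0  r:2·0+0→0  c:5

0,5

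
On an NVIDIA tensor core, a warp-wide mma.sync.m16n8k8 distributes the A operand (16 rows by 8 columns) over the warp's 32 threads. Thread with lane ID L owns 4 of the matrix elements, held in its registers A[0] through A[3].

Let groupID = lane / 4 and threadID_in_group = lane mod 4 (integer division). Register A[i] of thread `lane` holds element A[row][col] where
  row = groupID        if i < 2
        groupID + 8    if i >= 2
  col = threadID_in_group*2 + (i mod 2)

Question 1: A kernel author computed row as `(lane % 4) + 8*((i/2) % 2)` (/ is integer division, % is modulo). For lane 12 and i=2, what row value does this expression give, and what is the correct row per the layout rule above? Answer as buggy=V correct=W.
buggy=8 correct=11

`(lane % 4) + 8*((i/2) % 2)`[12,2]->8
12: g=3,t=0
[2] (3+8,0*2+0) = (11,0)
row: 8 vs 11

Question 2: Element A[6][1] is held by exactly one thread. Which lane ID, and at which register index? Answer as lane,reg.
r=6⇒gr=6,Rb=0  c=1⇒th=0,odd=1
L=6*4+0=24  i=0*2+1=1

24,1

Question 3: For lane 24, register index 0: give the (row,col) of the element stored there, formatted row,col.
lane 24→24/4=6, 24 mod 4=0
i=0  r:6+0→6  c:2·0+0→0

6,0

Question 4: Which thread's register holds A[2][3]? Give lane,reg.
9,1

r=2⇒gr=2,Rb=0  c=3⇒th=1,odd=1
L=2*4+1=9  i=0*2+1=1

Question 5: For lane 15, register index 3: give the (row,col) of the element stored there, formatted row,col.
15: gr=3,th=3
[3] (3+8,3*2+1) = (11,7)

11,7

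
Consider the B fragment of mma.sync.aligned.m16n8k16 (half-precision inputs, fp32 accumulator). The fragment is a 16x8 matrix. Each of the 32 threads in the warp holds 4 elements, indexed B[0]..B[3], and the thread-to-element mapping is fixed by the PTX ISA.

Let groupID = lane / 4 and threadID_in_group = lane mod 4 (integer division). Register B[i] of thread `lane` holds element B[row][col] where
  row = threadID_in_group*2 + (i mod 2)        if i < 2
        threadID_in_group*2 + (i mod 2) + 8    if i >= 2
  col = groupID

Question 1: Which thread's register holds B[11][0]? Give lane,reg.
c=0→G=0  r=11→rhi=1,T=1,p=1
L=0*4+1=1  i=1*2+1=3

1,3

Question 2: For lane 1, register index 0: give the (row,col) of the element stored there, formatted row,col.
1: g=0,t=1
[0] (1*2+0+0,0) = (2,0)

2,0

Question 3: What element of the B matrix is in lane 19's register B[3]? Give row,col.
15,4

L=19→G=19>>2=4, T=19&3=3
[3]→row 3·2+1+8=15  col G=4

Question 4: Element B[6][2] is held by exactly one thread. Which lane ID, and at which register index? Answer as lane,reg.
11,0

c=2->g=2  r=6->rb=0,t=3,b0=0
L=2*4+3=11  i=0*2+0=0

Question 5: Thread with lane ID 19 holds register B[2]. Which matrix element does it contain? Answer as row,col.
19: g=4,t=3
[2] (3*2+0+8,4) = (14,4)

14,4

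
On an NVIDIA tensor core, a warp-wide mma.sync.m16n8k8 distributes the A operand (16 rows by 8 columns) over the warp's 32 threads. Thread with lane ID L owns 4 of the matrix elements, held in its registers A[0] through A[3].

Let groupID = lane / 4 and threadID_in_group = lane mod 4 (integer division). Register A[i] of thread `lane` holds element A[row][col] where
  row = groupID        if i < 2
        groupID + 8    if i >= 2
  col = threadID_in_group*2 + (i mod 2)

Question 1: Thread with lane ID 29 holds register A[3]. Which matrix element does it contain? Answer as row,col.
L=29->g=29>>2=7, t=29&3=1
[3]->row 7+8=15  col 1·2+1=3

15,3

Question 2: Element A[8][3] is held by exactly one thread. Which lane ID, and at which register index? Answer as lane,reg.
1,3

r=8→G=0,rhi=1  c=3→T=1,p=1
L=0*4+1=1  i=1*2+1=3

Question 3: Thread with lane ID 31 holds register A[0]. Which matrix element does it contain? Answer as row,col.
L=31→G=31>>2=7, T=31&3=3
[0]→row 7+0=7  col 3·2+0=6

7,6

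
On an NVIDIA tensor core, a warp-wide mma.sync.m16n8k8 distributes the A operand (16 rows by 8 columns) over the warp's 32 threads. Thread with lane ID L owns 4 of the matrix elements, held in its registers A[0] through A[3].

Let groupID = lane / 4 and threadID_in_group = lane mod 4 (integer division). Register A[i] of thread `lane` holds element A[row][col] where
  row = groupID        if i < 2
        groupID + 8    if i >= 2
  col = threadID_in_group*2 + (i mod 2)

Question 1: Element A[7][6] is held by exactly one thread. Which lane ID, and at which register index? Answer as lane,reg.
r=7⇒gr=7,Rb=0  c=6⇒th=3,odd=0
L=7*4+3=31  i=0*2+0=0

31,0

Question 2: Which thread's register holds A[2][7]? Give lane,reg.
11,1

r:2=>grp=2,rB=0  c:7=>tig=3,lo=1
L=2*4+3=11  i=0*2+1=1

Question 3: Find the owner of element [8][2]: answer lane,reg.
r: 8->gid=0,r8=1  c: 2->tid=1,i&1=0
L=0*4+1=1  i=1*2+0=2

1,2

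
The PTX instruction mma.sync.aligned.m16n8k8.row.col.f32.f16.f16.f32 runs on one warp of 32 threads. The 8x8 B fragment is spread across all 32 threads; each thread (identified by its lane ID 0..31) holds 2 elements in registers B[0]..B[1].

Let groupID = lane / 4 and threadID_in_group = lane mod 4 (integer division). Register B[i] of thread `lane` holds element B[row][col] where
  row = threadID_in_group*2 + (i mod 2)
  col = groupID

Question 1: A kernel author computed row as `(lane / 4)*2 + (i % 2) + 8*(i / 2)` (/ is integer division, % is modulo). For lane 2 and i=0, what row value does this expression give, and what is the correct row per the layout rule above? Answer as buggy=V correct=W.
buggy=0 correct=4

`(lane / 4)*2 + (i % 2) + 8*(i / 2)`[2,0]->0
lane 2: g=0 (2/4), t=2 (2%4)
i=0: r=2*2+0=4, c=g=0
row: 0 vs 4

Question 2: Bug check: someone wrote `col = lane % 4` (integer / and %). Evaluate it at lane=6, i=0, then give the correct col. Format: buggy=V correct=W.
buggy=2 correct=1

`lane % 4`[6,0]->2
lane 6->6/4=1, 6 mod 4=2
i=0  r:2·2+0->4  c:1
col: 2 vs 1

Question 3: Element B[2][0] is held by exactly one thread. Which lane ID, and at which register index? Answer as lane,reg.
1,0

c:0=>grp=0  r:2=>tig=1,lo=0
L=0*4+1=1  i=0=0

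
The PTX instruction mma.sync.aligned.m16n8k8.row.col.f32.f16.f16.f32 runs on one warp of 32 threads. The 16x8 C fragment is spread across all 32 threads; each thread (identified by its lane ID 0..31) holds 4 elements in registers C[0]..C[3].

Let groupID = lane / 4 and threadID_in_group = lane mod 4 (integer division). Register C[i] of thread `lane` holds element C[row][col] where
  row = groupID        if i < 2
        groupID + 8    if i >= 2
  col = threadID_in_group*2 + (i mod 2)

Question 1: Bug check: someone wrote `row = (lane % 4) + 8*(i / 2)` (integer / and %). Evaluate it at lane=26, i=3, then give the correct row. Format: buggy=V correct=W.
`(lane % 4) + 8*(i / 2)`[26,3]→10
26: G=6,T=2
[3] (6+8,2*2+1) = (14,5)
row: 10 vs 14

buggy=10 correct=14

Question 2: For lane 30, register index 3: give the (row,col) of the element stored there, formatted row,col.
15,5

lane 30: gr=7 (30/4), th=2 (30%4)
i=3: r=7+8=15, c=2*2+1=5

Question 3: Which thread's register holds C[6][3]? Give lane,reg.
25,1

r=6->g=6,rb=0  c=3->t=1,b0=1
L=6*4+1=25  i=0*2+1=1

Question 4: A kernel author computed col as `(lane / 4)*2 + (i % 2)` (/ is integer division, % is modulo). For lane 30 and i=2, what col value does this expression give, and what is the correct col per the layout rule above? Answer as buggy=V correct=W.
`(lane / 4)*2 + (i % 2)`[30,2]->14
lane 30->30/4=7, 30 mod 4=2
i=2  r:7+8->15  c:2·2+0->4
col: 14 vs 4

buggy=14 correct=4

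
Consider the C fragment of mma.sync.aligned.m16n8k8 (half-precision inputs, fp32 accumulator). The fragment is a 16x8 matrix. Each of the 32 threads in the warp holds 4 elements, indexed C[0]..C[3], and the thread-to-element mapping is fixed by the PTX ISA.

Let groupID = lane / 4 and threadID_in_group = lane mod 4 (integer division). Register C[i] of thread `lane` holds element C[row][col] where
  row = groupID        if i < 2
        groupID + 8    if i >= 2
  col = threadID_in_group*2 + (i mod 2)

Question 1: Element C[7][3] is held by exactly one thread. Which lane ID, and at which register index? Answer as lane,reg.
29,1

r:7=>grp=7,rB=0  c:3=>tig=1,lo=1
L=7*4+1=29  i=0*2+1=1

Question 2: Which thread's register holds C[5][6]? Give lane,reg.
r:5=>grp=5,rB=0  c:6=>tig=3,lo=0
L=5*4+3=23  i=0*2+0=0

23,0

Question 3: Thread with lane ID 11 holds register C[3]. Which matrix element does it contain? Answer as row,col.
10,7

L=11=>grp=11>>2=2, tig=11&3=3
[3]=>row 2+8=10  col 3·2+1=7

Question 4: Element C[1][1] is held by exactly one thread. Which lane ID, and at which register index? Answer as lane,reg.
r=1->g=1,rb=0  c=1->t=0,b0=1
L=1*4+0=4  i=0*2+1=1

4,1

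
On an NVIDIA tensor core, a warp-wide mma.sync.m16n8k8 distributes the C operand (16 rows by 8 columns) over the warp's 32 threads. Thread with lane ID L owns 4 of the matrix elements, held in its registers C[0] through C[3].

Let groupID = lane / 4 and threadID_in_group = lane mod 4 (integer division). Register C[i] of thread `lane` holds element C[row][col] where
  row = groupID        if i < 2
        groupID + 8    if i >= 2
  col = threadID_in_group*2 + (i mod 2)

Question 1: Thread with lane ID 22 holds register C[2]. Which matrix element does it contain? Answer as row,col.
22: grp=5,tig=2
[2] (5+8,2*2+0) = (13,4)

13,4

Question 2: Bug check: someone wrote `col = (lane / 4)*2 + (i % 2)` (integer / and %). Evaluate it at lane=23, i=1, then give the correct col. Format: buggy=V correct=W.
buggy=11 correct=7

`(lane / 4)*2 + (i % 2)`[23,1]⇒11
lane 23: gr=5 (23/4), th=3 (23%4)
i=1: r=5+0=5, c=3*2+1=7
col: 11 vs 7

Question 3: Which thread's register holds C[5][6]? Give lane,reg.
23,0

r:5=>grp=5,rB=0  c:6=>tig=3,lo=0
L=5*4+3=23  i=0*2+0=0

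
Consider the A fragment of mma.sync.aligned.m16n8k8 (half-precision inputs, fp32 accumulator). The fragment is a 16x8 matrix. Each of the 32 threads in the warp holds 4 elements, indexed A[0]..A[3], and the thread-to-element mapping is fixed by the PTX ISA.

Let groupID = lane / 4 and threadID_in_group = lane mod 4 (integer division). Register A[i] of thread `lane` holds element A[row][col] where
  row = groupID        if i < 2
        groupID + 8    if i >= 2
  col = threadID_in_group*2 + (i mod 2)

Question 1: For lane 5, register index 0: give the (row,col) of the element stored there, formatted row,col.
1,2

lane 5->5/4=1, 5 mod 4=1
i=0  r:1+0->1  c:2·1+0->2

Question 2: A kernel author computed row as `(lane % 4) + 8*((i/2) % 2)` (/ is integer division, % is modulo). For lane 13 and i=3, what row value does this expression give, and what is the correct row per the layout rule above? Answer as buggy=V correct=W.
`(lane % 4) + 8*((i/2) % 2)`[13,3]→9
lane 13: G=3 (13/4), T=1 (13%4)
i=3: r=3+8=11, c=1*2+1=3
row: 9 vs 11

buggy=9 correct=11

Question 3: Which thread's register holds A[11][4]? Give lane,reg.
r:11=>grp=3,rB=1  c:4=>tig=2,lo=0
L=3*4+2=14  i=1*2+0=2

14,2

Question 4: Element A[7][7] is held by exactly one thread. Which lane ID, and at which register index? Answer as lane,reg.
r=7→G=7,rhi=0  c=7→T=3,p=1
L=7*4+3=31  i=0*2+1=1

31,1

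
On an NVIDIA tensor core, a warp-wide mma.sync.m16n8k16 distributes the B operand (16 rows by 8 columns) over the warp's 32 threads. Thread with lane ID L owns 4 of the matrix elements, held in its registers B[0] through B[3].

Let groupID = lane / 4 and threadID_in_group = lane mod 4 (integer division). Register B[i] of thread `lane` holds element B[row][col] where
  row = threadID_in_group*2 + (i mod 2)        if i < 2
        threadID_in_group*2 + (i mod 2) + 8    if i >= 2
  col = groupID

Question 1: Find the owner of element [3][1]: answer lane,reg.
c=1→G=1  r=3→rhi=0,T=1,p=1
L=1*4+1=5  i=0*2+1=1

5,1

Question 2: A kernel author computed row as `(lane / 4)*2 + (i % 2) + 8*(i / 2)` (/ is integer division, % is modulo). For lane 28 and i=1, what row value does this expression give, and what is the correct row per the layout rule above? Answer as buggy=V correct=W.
buggy=15 correct=1

`(lane / 4)*2 + (i % 2) + 8*(i / 2)`[28,1]→15
lane 28: G=7 (28/4), T=0 (28%4)
i=1: r=0*2+1+0=1, c=G=7
row: 15 vs 1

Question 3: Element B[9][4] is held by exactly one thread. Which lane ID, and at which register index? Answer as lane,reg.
c: 4->gid=4  r: 9->r8=1,tid=0,i&1=1
L=4*4+0=16  i=1*2+1=3

16,3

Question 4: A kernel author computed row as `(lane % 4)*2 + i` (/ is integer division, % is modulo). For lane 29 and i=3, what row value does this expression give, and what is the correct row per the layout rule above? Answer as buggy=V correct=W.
`(lane % 4)*2 + i`[29,3]->5
lane 29->29/4=7, 29 mod 4=1
i=3  r:2·1+1+8->11  c:7
row: 5 vs 11

buggy=5 correct=11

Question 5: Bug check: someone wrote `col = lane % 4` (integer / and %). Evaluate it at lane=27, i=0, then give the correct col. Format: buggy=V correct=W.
buggy=3 correct=6

`lane % 4`[27,0]->3
27: g=6,t=3
[0] (3*2+0+0,6) = (6,6)
col: 3 vs 6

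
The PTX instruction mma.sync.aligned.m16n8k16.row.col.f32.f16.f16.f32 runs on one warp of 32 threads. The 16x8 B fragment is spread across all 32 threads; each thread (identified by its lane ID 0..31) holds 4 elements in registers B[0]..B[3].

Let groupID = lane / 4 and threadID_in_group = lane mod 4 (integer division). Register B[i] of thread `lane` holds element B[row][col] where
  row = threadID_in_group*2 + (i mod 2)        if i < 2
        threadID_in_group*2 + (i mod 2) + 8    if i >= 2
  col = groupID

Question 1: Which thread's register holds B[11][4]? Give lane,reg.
c=4⇒gr=4  r=11⇒Rb=1,th=1,odd=1
L=4*4+1=17  i=1*2+1=3

17,3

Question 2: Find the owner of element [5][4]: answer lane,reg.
c: 4->gid=4  r: 5->r8=0,tid=2,i&1=1
L=4*4+2=18  i=0*2+1=1

18,1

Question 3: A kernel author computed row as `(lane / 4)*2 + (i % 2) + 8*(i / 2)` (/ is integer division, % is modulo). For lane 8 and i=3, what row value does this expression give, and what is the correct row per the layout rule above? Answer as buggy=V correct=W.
`(lane / 4)*2 + (i % 2) + 8*(i / 2)`[8,3]⇒13
lane 8⇒8/4=2, 8 mod 4=0
i=3  r:2·0+1+8⇒9  c:2
row: 13 vs 9

buggy=13 correct=9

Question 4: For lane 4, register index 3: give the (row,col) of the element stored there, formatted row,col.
9,1

lane 4=>4/4=1, 4 mod 4=0
i=3  r:2·0+1+8=>9  c:1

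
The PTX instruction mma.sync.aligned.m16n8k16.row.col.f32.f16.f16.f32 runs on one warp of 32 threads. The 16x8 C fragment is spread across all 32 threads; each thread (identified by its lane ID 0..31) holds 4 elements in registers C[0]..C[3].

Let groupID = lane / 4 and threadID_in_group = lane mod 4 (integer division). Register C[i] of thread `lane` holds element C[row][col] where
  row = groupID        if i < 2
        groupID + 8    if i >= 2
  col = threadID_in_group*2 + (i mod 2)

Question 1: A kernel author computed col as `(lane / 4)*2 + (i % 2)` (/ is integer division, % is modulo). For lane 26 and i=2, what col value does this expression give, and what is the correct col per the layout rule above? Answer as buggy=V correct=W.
buggy=12 correct=4

`(lane / 4)*2 + (i % 2)`[26,2]=>12
L=26=>grp=26>>2=6, tig=26&3=2
[2]=>row 6+8=14  col 2·2+0=4
col: 12 vs 4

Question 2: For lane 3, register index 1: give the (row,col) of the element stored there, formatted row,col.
0,7

L=3->g=3>>2=0, t=3&3=3
[1]->row 0+0=0  col 3·2+1=7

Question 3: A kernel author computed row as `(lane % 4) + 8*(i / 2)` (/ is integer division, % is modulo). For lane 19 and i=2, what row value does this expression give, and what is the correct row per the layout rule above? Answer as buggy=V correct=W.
buggy=11 correct=12

`(lane % 4) + 8*(i / 2)`[19,2]->11
19: gid=4,tid=3
[2] (4+8,3*2+0) = (12,6)
row: 11 vs 12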